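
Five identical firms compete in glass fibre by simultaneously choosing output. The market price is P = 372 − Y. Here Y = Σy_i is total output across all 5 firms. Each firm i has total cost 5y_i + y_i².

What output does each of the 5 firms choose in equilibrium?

45.875

A representative firm's profit is π_i = y_i(372 − Y) − 5y_i − y_i², with Y = y_i + Σ_{j≠i} y_j.
First-order condition: 367 − 4y_i − Σ_{j≠i} y_j = 0.
Imposing symmetry (y_j = y for all j) turns Σ_{j≠i} y_j into 4y, so 367 = 8y and y = 45.875.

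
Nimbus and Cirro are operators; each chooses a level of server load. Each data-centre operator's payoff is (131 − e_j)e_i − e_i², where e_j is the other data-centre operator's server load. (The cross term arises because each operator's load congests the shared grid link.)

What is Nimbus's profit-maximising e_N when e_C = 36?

47.5

Nimbus's payoff is (131 − e_C)e_N − e_N².
∂π/∂e_N = 131 − e_C − 2e_N = 0, so e_N = 65.5 − 0.5e_C.
At e_C = 36: e_N = 65.5 − 0.5·36 = 47.5.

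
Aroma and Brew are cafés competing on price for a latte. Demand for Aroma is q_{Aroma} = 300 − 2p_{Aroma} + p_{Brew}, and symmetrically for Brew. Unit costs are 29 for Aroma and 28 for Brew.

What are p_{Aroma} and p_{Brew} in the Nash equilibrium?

119.2, 118.8

Aroma's profit: π = (p_{Aroma} − 29)(300 − 2p_{Aroma} + p_{Brew}).
∂π/∂p_{Aroma} = 358 − 4p_{Aroma} + p_{Brew} = 0 ⇒ p_{Aroma} = 89.5 + 0.25p_{Brew}.
Similarly p_{Brew} = 89 + 0.25p_{Aroma}.
Plugging p_{Brew} into Aroma's best response: p_{Aroma} = 89.5 + 0.25(89 + 0.25p_{Aroma}) ⇒ 0.9375p_{Aroma} = 111.75, so p_{Aroma} = 119.2.
Then p_{Brew} = 89 + 0.25·119.2 = 118.8.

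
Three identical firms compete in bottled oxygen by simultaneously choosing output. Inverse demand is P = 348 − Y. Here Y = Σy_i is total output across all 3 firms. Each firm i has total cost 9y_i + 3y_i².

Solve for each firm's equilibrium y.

33.9

A representative firm's profit is π_i = y_i(348 − Y) − 9y_i − 3y_i², with Y = y_i + Σ_{j≠i} y_j.
First-order condition: 339 − 8y_i − Σ_{j≠i} y_j = 0.
With identical firms, set every y_j = y: then 339 − 8y − 2y = 0, i.e. y = 339/10 = 33.9.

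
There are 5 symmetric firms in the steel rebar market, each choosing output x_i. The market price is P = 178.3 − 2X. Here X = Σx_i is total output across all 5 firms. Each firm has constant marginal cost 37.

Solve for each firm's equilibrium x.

11.775

A representative firm's profit is π_i = x_i(178.3 − 2X) − 37x_i, with X = x_i + Σ_{j≠i} x_j.
First-order condition: 141.3 − 4x_i − 2Σ_{j≠i} x_j = 0.
With identical firms, set every x_j = x: then 141.3 − 4x − 8x = 0, i.e. x = 141.3/12 = 11.775.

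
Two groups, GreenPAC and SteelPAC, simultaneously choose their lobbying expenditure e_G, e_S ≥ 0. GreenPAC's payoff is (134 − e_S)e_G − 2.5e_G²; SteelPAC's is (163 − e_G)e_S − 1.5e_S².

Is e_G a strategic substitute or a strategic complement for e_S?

strategic substitutes

Expanding GreenPAC's payoff: 134e_G − e_Se_G − 2.5e_G².
∂π/∂e_G = 134 − e_S − 5e_G = 0, so e_G = 26.8 − 0.2e_S.
The best-response slope de_G/de_S = −0.2 < 0: the reaction function is downward-sloping, so the choices are strategic substitutes.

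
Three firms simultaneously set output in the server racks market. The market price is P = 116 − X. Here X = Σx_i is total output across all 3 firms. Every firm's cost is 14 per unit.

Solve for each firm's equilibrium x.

A representative firm's profit is π_i = x_i(116 − X) − 14x_i, with X = x_i + Σ_{j≠i} x_j.
First-order condition: 102 − 2x_i − Σ_{j≠i} x_j = 0.
In a symmetric equilibrium every firm chooses the same x, so Σ_{j≠i} x_j = 2x. The condition becomes 102 − 4x = 0, giving x = 102/4 = 25.5.

25.5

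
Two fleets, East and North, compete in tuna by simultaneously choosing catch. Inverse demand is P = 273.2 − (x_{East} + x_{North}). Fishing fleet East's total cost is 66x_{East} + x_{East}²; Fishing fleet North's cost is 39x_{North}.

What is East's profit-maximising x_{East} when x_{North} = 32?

Fishing fleet East's profit: π = x_{East}(273.2 − (x_{East} + x_{North})) − 66x_{East} − x_{East}².
∂π/∂x_{East} = 207.2 − 4x_{East} − x_{North} = 0, so x_{East} = 51.8 − 0.25x_{North}.
At x_{North} = 32: x_{East} = 51.8 − 0.25·32 = 43.8.

43.8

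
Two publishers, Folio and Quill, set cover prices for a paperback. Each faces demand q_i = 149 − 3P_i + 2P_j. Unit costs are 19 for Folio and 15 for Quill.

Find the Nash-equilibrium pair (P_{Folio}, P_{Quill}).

Folio's profit: π = (P_{Folio} − 19)(149 − 3P_{Folio} + 2P_{Quill}).
∂π/∂P_{Folio} = 206 − 6P_{Folio} + 2P_{Quill} = 0 ⇒ P_{Folio} = 103/3 + (1/3)P_{Quill}.
Similarly P_{Quill} = 97/3 + (1/3)P_{Folio}.
Plugging P_{Quill} into Folio's best response: P_{Folio} = 103/3 + (1/3)(97/3 + (1/3)P_{Folio}) ⇒ (8/9)P_{Folio} = 406/9, so P_{Folio} = 50.75.
Then P_{Quill} = 97/3 + (1/3)·50.75 = 49.25.

50.75, 49.25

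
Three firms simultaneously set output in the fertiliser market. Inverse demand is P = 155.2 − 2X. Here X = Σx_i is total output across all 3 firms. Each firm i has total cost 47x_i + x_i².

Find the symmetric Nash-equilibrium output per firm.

10.82

A representative firm's profit is π_i = x_i(155.2 − 2X) − 47x_i − x_i², with X = x_i + Σ_{j≠i} x_j.
First-order condition: 108.2 − 6x_i − 2Σ_{j≠i} x_j = 0.
In a symmetric equilibrium every firm chooses the same x, so Σ_{j≠i} x_j = 2x. The condition becomes 108.2 − 10x = 0, giving x = 108.2/10 = 10.82.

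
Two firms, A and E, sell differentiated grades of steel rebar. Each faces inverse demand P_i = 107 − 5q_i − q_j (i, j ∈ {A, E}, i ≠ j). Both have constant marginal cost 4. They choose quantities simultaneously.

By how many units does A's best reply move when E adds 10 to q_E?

Firm A's profit: π = q_A(107 − 5q_A − q_E) − 4q_A.
∂π/∂q_A = 103 − 10q_A − q_E = 0 ⇒ q_A = 10.3 − 0.1q_E.
The reaction-function slope is −0.1, so a 10-unit rise in q_E moves q_A by −0.1 × 10 = −1. A's best response falls — the actions are strategic substitutes.

-1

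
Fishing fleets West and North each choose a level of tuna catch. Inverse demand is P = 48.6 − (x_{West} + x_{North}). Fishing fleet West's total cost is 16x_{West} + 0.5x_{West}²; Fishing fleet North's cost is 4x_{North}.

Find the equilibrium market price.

Fishing fleet West's profit: π = x_{West}(48.6 − (x_{West} + x_{North})) − 16x_{West} − 0.5x_{West}².
∂π/∂x_{West} = 32.6 − 3x_{West} − x_{North} = 0, so x_{West} = 163/15 − (1/3)x_{North}.
For North: ∂π/∂x_{North} = 44.6 − 2x_{North} − x_{West} = 0 ⇒ x_{North} = 22.3 − 0.5x_{West}.
Solving the two reaction functions simultaneously: (1 − (−1/3)(−0.5))x_{West} = 163/15 − (1/3)·22.3, so (5/6)x_{West} = 103/30 and x_{West} = 4.12.
Then x_{North} = 22.3 − 0.5·4.12 = 20.24.
Equilibrium price: P = 48.6 − 24.36 = 24.24.

24.24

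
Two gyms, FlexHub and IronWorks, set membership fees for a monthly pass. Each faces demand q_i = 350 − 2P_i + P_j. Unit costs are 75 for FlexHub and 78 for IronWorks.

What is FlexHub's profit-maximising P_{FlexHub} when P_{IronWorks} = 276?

194

FlexHub's profit: π = (P_{FlexHub} − 75)(350 − 2P_{FlexHub} + P_{IronWorks}).
∂π/∂P_{FlexHub} = 500 − 4P_{FlexHub} + P_{IronWorks} = 0 ⇒ P_{FlexHub} = 125 + 0.25P_{IronWorks}.
At P_{IronWorks} = 276: P_{FlexHub} = 125 + 0.25·276 = 194.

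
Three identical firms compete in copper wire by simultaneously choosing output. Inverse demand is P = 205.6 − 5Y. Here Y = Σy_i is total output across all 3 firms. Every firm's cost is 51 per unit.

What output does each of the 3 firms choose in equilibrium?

A representative firm's profit is π_i = y_i(205.6 − 5Y) − 51y_i, with Y = y_i + Σ_{j≠i} y_j.
First-order condition: 154.6 − 10y_i − 5Σ_{j≠i} y_j = 0.
In a symmetric equilibrium every firm chooses the same y, so Σ_{j≠i} y_j = 2y. The condition becomes 154.6 − 20y = 0, giving y = 154.6/20 = 7.73.

7.73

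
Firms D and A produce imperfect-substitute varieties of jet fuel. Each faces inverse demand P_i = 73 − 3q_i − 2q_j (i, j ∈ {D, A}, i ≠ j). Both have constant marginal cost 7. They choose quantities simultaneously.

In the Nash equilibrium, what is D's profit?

Firm D's profit: π = q_D(73 − 3q_D − 2q_A) − 7q_D.
∂π/∂q_D = 66 − 6q_D − 2q_A = 0 ⇒ q_D = 11 − (1/3)q_A.
Setting q_D = q_A in the reaction function: q_D = 11 − (1/3)q_D, so q_D = 11 / (4/3) = 8.25.
P_D = 73 − 3·8.25 − 2·8.25 = 31.75.
Profit = (31.75 − 7)·8.25 = 204.1875.

204.1875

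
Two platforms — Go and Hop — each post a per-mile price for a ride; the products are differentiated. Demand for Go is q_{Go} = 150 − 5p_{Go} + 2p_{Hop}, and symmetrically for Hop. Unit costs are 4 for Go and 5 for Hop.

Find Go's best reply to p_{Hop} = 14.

Go's profit: π = (p_{Go} − 4)(150 − 5p_{Go} + 2p_{Hop}).
∂π/∂p_{Go} = 170 − 10p_{Go} + 2p_{Hop} = 0 ⇒ p_{Go} = 17 + 0.2p_{Hop}.
At p_{Hop} = 14: p_{Go} = 17 + 0.2·14 = 19.8.

19.8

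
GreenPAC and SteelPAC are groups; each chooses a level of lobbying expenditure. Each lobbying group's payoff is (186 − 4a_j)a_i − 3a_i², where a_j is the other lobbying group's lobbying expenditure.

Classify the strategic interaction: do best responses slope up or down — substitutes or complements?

GreenPAC's payoff is (186 − 4a_S)a_G − 3a_G².
∂π/∂a_G = 186 − 4a_S − 6a_G = 0, so a_G = 31 − (2/3)a_S.
The best-response slope da_G/da_S = −2/3 < 0: the reaction function is downward-sloping, so the choices are strategic substitutes.

strategic substitutes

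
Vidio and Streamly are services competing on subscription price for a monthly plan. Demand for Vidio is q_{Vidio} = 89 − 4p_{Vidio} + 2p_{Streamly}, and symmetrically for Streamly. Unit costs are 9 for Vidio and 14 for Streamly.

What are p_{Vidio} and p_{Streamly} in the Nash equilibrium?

21.5, 23.5

Vidio's profit: π = (p_{Vidio} − 9)(89 − 4p_{Vidio} + 2p_{Streamly}).
∂π/∂p_{Vidio} = 125 − 8p_{Vidio} + 2p_{Streamly} = 0 ⇒ p_{Vidio} = 15.625 + 0.25p_{Streamly}.
Similarly p_{Streamly} = 18.125 + 0.25p_{Vidio}.
Substituting the second reaction function into the first: p_{Vidio} = 15.625 + 0.25(18.125 + 0.25p_{Vidio}), which gives 0.9375p_{Vidio} = 645/32 ⇒ p_{Vidio} = 21.5.
Then p_{Streamly} = 18.125 + 0.25·21.5 = 23.5.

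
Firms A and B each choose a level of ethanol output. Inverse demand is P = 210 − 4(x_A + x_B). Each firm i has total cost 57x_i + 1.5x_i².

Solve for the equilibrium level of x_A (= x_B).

10.2

Firm A's profit: π = x_A(210 − 4(x_A + x_B)) − 57x_A − 1.5x_A².
∂π/∂x_A = 153 − 11x_A − 4x_B = 0, so x_A = 153/11 − (4/11)x_B.
By symmetry x_B = x_A; substituting into the reaction function, (15/11)x_A = 153/11 and x_A = 10.2.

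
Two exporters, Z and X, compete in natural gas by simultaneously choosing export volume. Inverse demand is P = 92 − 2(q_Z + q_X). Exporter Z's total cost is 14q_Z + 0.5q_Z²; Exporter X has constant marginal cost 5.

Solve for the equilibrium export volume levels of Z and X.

8.625, 17.4375

Exporter Z's profit: π = q_Z(92 − 2(q_Z + q_X)) − 14q_Z − 0.5q_Z².
∂π/∂q_Z = 78 − 5q_Z − 2q_X = 0, so q_Z = 15.6 − 0.4q_X.
For X: ∂π/∂q_X = 87 − 4q_X − 2q_Z = 0 ⇒ q_X = 21.75 − 0.5q_Z.
Plugging q_X into Z's best response: q_Z = 15.6 − 0.4(21.75 − 0.5q_Z) ⇒ 0.8q_Z = 6.9, so q_Z = 8.625.
Then q_X = 21.75 − 0.5·8.625 = 17.4375.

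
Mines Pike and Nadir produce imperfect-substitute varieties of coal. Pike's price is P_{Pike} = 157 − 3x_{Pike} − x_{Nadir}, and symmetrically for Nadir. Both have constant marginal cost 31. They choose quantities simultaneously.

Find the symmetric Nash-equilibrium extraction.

18

Mine Pike's profit: π = x_{Pike}(157 − 3x_{Pike} − x_{Nadir}) − 31x_{Pike}.
∂π/∂x_{Pike} = 126 − 6x_{Pike} − x_{Nadir} = 0 ⇒ x_{Pike} = 21 − (1/6)x_{Nadir}.
The game is symmetric, so in equilibrium x_{Nadir} = x_{Pike}: the reaction function gives (7/6)x_{Pike} = 21, hence x_{Pike} = 18.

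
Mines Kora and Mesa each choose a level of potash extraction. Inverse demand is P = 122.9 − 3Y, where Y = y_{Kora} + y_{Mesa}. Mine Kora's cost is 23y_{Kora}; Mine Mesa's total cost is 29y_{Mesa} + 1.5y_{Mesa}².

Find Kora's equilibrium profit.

Mine Kora's profit: π = y_{Kora}(122.9 − 3(y_{Kora} + y_{Mesa})) − 23y_{Kora}.
∂π/∂y_{Kora} = 99.9 − 6y_{Kora} − 3y_{Mesa} = 0, so y_{Kora} = 16.65 − 0.5y_{Mesa}.
For Mesa: ∂π/∂y_{Mesa} = 93.9 − 9y_{Mesa} − 3y_{Kora} = 0 ⇒ y_{Mesa} = 313/30 − (1/3)y_{Kora}.
Solving the two reaction functions simultaneously: (1 − (−0.5)(−1/3))y_{Kora} = 16.65 − 0.5·(313/30), so (5/6)y_{Kora} = 343/30 and y_{Kora} = 13.72.
Then y_{Mesa} = 313/30 − (1/3)·13.72 = 5.86.
Price P = 122.9 − 3·19.58 = 64.16.
Kora's profit: (64.16 − 23)·13.72 = 564.7152.

564.7152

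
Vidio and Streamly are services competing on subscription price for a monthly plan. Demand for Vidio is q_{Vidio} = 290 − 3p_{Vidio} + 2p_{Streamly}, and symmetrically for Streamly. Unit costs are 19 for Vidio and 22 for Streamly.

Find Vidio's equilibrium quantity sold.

204.9375

Vidio's profit: π = (p_{Vidio} − 19)(290 − 3p_{Vidio} + 2p_{Streamly}).
∂π/∂p_{Vidio} = 347 − 6p_{Vidio} + 2p_{Streamly} = 0 ⇒ p_{Vidio} = 347/6 + (1/3)p_{Streamly}.
Similarly p_{Streamly} = 178/3 + (1/3)p_{Vidio}.
Plugging p_{Streamly} into Vidio's best response: p_{Vidio} = 347/6 + (1/3)(178/3 + (1/3)p_{Vidio}) ⇒ (8/9)p_{Vidio} = 1397/18, so p_{Vidio} = 87.3125.
Then p_{Streamly} = 178/3 + (1/3)·87.3125 = 88.4375.
q_{Vidio} = 290 − 3·87.3125 + 2·88.4375 = 204.9375.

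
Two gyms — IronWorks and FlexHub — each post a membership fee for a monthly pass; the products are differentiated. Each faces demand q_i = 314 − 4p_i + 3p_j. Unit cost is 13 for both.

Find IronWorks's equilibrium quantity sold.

240.8

IronWorks's profit: π = (p_{IronWorks} − 13)(314 − 4p_{IronWorks} + 3p_{FlexHub}).
∂π/∂p_{IronWorks} = 366 − 8p_{IronWorks} + 3p_{FlexHub} = 0 ⇒ p_{IronWorks} = 45.75 + 0.375p_{FlexHub}.
By symmetry p_{FlexHub} = p_{IronWorks}; substituting into the reaction function, 0.625p_{IronWorks} = 45.75 and p_{IronWorks} = 73.2.
q_{IronWorks} = 314 − 4·73.2 + 3·73.2 = 240.8.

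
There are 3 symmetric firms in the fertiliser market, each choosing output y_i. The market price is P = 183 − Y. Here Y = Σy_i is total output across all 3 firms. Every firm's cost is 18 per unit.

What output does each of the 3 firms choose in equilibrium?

41.25

A representative firm's profit is π_i = y_i(183 − Y) − 18y_i, with Y = y_i + Σ_{j≠i} y_j.
First-order condition: 165 − 2y_i − Σ_{j≠i} y_j = 0.
With identical firms, set every y_j = y: then 165 − 2y − 2y = 0, i.e. y = 165/4 = 41.25.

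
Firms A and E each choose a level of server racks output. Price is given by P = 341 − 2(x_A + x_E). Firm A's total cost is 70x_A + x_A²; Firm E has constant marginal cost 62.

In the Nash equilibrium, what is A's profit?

Firm A's profit: π = x_A(341 − 2(x_A + x_E)) − 70x_A − x_A².
∂π/∂x_A = 271 − 6x_A − 2x_E = 0, so x_A = 271/6 − (1/3)x_E.
For E: ∂π/∂x_E = 279 − 4x_E − 2x_A = 0 ⇒ x_E = 69.75 − 0.5x_A.
Plugging x_E into A's best response: x_A = 271/6 − (1/3)(69.75 − 0.5x_A) ⇒ (5/6)x_A = 263/12, so x_A = 26.3.
Then x_E = 69.75 − 0.5·26.3 = 56.6.
Price P = 341 − 2·82.9 = 175.2.
A's profit: (175.2 − 70)·26.3 − (26.3)² = 2075.07.

2075.07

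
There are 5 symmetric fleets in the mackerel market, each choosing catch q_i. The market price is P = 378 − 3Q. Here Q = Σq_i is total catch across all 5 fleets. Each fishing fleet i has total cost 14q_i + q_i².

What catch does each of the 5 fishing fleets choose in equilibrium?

A representative fishing fleet's profit is π_i = q_i(378 − 3Q) − 14q_i − q_i², with Q = q_i + Σ_{j≠i} q_j.
First-order condition: 364 − 8q_i − 3Σ_{j≠i} q_j = 0.
In a symmetric equilibrium every fishing fleet chooses the same q, so Σ_{j≠i} q_j = 4q. The condition becomes 364 − 20q = 0, giving q = 364/20 = 18.2.

18.2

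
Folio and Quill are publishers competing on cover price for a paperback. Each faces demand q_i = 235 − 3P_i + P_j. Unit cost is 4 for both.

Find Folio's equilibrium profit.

Folio's profit: π = (P_{Folio} − 4)(235 − 3P_{Folio} + P_{Quill}).
∂π/∂P_{Folio} = 247 − 6P_{Folio} + P_{Quill} = 0 ⇒ P_{Folio} = 247/6 + (1/6)P_{Quill}.
Setting P_{Folio} = P_{Quill} in the reaction function: P_{Folio} = 247/6 + (1/6)P_{Folio}, so P_{Folio} = (247/6) / (5/6) = 49.4.
q_{Folio} = 235 − 3·49.4 + 49.4 = 136.2.
Profit = (49.4 − 4)·136.2 = 6183.48.

6183.48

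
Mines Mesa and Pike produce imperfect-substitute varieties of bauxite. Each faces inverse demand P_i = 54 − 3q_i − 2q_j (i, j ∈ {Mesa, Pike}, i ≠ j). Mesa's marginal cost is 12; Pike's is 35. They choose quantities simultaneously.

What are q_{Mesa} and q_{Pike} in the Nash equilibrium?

6.6875, 0.9375

Mine Mesa's profit: π = q_{Mesa}(54 − 3q_{Mesa} − 2q_{Pike}) − 12q_{Mesa}.
∂π/∂q_{Mesa} = 42 − 6q_{Mesa} − 2q_{Pike} = 0 ⇒ q_{Mesa} = 7 − (1/3)q_{Pike}.
Similarly q_{Pike} = 19/6 − (1/3)q_{Mesa}.
Solving the two reaction functions simultaneously: (1 − (−1/3)(−1/3))q_{Mesa} = 7 − (1/3)·(19/6), so (8/9)q_{Mesa} = 107/18 and q_{Mesa} = 6.6875.
Then q_{Pike} = 19/6 − (1/3)·6.6875 = 0.9375.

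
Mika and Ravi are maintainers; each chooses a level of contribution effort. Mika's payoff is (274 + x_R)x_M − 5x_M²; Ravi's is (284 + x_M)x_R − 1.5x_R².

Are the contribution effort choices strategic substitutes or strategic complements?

Expanding Mika's payoff: 274x_M + x_Rx_M − 5x_M².
∂π/∂x_M = 274 + x_R − 10x_M = 0, so x_M = 27.4 + 0.1x_R.
The best-response slope dx_M/dx_R = 0.1 > 0: the reaction function is upward-sloping, so the choices are strategic complements.

strategic complements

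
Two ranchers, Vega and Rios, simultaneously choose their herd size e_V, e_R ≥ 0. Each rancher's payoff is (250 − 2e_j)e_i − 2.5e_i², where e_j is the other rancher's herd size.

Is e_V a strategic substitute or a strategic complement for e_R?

strategic substitutes

Vega's payoff is (250 − 2e_R)e_V − 2.5e_V².
∂π/∂e_V = 250 − 2e_R − 5e_V = 0, so e_V = 50 − 0.4e_R.
The best-response slope de_V/de_R = −0.4 < 0: the reaction function is downward-sloping, so the choices are strategic substitutes.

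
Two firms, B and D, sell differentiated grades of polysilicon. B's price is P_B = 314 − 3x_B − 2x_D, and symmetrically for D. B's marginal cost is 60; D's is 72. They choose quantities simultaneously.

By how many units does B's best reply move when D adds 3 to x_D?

Firm B's profit: π = x_B(314 − 3x_B − 2x_D) − 60x_B.
∂π/∂x_B = 254 − 6x_B − 2x_D = 0 ⇒ x_B = 127/3 − (1/3)x_D.
The reaction-function slope is −1/3, so a 3-unit rise in x_D moves x_B by −1/3 × 3 = −1. B's best response falls — the actions are strategic substitutes.

-1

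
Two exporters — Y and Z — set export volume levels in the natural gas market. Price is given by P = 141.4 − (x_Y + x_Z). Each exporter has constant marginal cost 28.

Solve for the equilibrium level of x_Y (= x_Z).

Exporter Y's profit: π = x_Y(141.4 − (x_Y + x_Z)) − 28x_Y.
∂π/∂x_Y = 113.4 − 2x_Y − x_Z = 0, so x_Y = 56.7 − 0.5x_Z.
The game is symmetric, so in equilibrium x_Z = x_Y: the reaction function gives 1.5x_Y = 56.7, hence x_Y = 37.8.

37.8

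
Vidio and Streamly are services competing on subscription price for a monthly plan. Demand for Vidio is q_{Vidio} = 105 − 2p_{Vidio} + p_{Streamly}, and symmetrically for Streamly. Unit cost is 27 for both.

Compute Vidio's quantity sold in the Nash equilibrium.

52

Vidio's profit: π = (p_{Vidio} − 27)(105 − 2p_{Vidio} + p_{Streamly}).
∂π/∂p_{Vidio} = 159 − 4p_{Vidio} + p_{Streamly} = 0 ⇒ p_{Vidio} = 39.75 + 0.25p_{Streamly}.
The game is symmetric, so in equilibrium p_{Streamly} = p_{Vidio}: the reaction function gives 0.75p_{Vidio} = 39.75, hence p_{Vidio} = 53.
q_{Vidio} = 105 − 2·53 + 53 = 52.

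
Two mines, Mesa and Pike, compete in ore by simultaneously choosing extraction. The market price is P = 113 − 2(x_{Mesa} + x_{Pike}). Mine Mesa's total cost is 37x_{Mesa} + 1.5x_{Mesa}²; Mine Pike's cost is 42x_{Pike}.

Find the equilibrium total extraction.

21.125

Mine Mesa's profit: π = x_{Mesa}(113 − 2(x_{Mesa} + x_{Pike})) − 37x_{Mesa} − 1.5x_{Mesa}².
∂π/∂x_{Mesa} = 76 − 7x_{Mesa} − 2x_{Pike} = 0, so x_{Mesa} = 76/7 − (2/7)x_{Pike}.
For Pike: ∂π/∂x_{Pike} = 71 − 4x_{Pike} − 2x_{Mesa} = 0 ⇒ x_{Pike} = 17.75 − 0.5x_{Mesa}.
Substituting the second reaction function into the first: x_{Mesa} = 76/7 − (2/7)(17.75 − 0.5x_{Mesa}), which gives (6/7)x_{Mesa} = 81/14 ⇒ x_{Mesa} = 6.75.
Then x_{Pike} = 17.75 − 0.5·6.75 = 14.375.
Total extraction: 6.75 + 14.375 = 21.125.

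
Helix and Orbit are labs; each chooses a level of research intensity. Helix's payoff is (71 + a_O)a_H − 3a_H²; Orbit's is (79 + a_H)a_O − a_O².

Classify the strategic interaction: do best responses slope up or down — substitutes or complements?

strategic complements

Expanding Helix's payoff: 71a_H + a_Oa_H − 3a_H².
∂π/∂a_H = 71 + a_O − 6a_H = 0, so a_H = 71/6 + (1/6)a_O.
The best-response slope da_H/da_O = 1/6 > 0: the reaction function is upward-sloping, so the choices are strategic complements.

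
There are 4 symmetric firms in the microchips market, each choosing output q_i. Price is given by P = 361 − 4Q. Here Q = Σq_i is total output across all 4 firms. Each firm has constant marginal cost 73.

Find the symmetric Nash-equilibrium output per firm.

14.4

A representative firm's profit is π_i = q_i(361 − 4Q) − 73q_i, with Q = q_i + Σ_{j≠i} q_j.
First-order condition: 288 − 8q_i − 4Σ_{j≠i} q_j = 0.
In a symmetric equilibrium every firm chooses the same q, so Σ_{j≠i} q_j = 3q. The condition becomes 288 − 20q = 0, giving q = 288/20 = 14.4.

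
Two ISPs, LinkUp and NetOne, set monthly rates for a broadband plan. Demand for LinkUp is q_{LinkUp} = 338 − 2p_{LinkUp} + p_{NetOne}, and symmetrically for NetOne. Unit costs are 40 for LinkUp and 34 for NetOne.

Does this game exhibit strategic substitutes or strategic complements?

LinkUp's profit: π = (p_{LinkUp} − 40)(338 − 2p_{LinkUp} + p_{NetOne}).
∂π/∂p_{LinkUp} = 418 − 4p_{LinkUp} + p_{NetOne} = 0 ⇒ p_{LinkUp} = 104.5 + 0.25p_{NetOne}.
The best-response slope dp_{LinkUp}/dp_{NetOne} = 0.25 > 0: the reaction function is upward-sloping, so the choices are strategic complements.

strategic complements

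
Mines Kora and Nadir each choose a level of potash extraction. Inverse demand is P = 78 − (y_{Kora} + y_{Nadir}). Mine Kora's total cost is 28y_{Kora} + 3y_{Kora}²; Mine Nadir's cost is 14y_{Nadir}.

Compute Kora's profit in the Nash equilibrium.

Mine Kora's profit: π = y_{Kora}(78 − (y_{Kora} + y_{Nadir})) − 28y_{Kora} − 3y_{Kora}².
∂π/∂y_{Kora} = 50 − 8y_{Kora} − y_{Nadir} = 0, so y_{Kora} = 6.25 − 0.125y_{Nadir}.
For Nadir: ∂π/∂y_{Nadir} = 64 − 2y_{Nadir} − y_{Kora} = 0 ⇒ y_{Nadir} = 32 − 0.5y_{Kora}.
Substituting the second reaction function into the first: y_{Kora} = 6.25 − 0.125(32 − 0.5y_{Kora}), which gives 0.9375y_{Kora} = 2.25 ⇒ y_{Kora} = 2.4.
Then y_{Nadir} = 32 − 0.5·2.4 = 30.8.
Price P = 78 − 33.2 = 44.8.
Kora's profit: (44.8 − 28)·2.4 − 3(2.4)² = 23.04.

23.04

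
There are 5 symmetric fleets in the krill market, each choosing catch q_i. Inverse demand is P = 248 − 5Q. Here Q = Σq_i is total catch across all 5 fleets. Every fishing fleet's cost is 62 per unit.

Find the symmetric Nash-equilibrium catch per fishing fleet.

A representative fishing fleet's profit is π_i = q_i(248 − 5Q) − 62q_i, with Q = q_i + Σ_{j≠i} q_j.
First-order condition: 186 − 10q_i − 5Σ_{j≠i} q_j = 0.
With identical fishing fleets, set every q_j = q: then 186 − 10q − 20q = 0, i.e. q = 186/30 = 6.2.

6.2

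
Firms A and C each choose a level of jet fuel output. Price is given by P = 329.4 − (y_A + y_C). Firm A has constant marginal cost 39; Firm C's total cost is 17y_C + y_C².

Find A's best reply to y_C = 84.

Firm A's profit: π = y_A(329.4 − (y_A + y_C)) − 39y_A.
∂π/∂y_A = 290.4 − 2y_A − y_C = 0, so y_A = 145.2 − 0.5y_C.
At y_C = 84: y_A = 145.2 − 0.5·84 = 103.2.

103.2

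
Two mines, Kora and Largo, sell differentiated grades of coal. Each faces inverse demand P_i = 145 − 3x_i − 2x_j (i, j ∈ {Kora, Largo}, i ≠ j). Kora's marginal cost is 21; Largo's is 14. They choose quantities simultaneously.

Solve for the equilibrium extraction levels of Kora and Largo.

Mine Kora's profit: π = x_{Kora}(145 − 3x_{Kora} − 2x_{Largo}) − 21x_{Kora}.
∂π/∂x_{Kora} = 124 − 6x_{Kora} − 2x_{Largo} = 0 ⇒ x_{Kora} = 62/3 − (1/3)x_{Largo}.
Similarly x_{Largo} = 131/6 − (1/3)x_{Kora}.
Solving the two reaction functions simultaneously: (1 − (−1/3)(−1/3))x_{Kora} = 62/3 − (1/3)·(131/6), so (8/9)x_{Kora} = 241/18 and x_{Kora} = 15.0625.
Then x_{Largo} = 131/6 − (1/3)·15.0625 = 16.8125.

15.0625, 16.8125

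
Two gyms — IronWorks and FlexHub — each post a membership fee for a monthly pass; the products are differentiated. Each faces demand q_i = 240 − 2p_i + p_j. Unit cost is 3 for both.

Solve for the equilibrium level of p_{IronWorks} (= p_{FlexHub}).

IronWorks's profit: π = (p_{IronWorks} − 3)(240 − 2p_{IronWorks} + p_{FlexHub}).
∂π/∂p_{IronWorks} = 246 − 4p_{IronWorks} + p_{FlexHub} = 0 ⇒ p_{IronWorks} = 61.5 + 0.25p_{FlexHub}.
Setting p_{IronWorks} = p_{FlexHub} in the reaction function: p_{IronWorks} = 61.5 + 0.25p_{IronWorks}, so p_{IronWorks} = 61.5 / 0.75 = 82.

82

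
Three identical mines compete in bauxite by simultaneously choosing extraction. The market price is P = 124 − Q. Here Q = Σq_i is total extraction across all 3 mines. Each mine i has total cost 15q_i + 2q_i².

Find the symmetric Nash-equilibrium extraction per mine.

A representative mine's profit is π_i = q_i(124 − Q) − 15q_i − 2q_i², with Q = q_i + Σ_{j≠i} q_j.
First-order condition: 109 − 6q_i − Σ_{j≠i} q_j = 0.
Imposing symmetry (q_j = q for all j) turns Σ_{j≠i} q_j into 2q, so 109 = 8q and q = 13.625.

13.625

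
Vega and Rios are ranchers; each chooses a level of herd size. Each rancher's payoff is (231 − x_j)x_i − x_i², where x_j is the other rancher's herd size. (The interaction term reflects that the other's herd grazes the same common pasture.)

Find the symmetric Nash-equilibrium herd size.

77

Vega's payoff is (231 − x_R)x_V − x_V².
∂π/∂x_V = 231 − x_R − 2x_V = 0, so x_V = 115.5 − 0.5x_R.
By symmetry x_R = x_V; substituting into the reaction function, 1.5x_V = 115.5 and x_V = 77.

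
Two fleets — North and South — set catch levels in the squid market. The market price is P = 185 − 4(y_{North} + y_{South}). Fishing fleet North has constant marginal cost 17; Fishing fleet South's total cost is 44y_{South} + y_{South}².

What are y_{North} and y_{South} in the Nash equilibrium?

17.4375, 7.125

Fishing fleet North's profit: π = y_{North}(185 − 4(y_{North} + y_{South})) − 17y_{North}.
∂π/∂y_{North} = 168 − 8y_{North} − 4y_{South} = 0, so y_{North} = 21 − 0.5y_{South}.
For South: ∂π/∂y_{South} = 141 − 10y_{South} − 4y_{North} = 0 ⇒ y_{South} = 14.1 − 0.4y_{North}.
Solving the two reaction functions simultaneously: (1 − (−0.5)(−0.4))y_{North} = 21 − 0.5·14.1, so 0.8y_{North} = 13.95 and y_{North} = 17.4375.
Then y_{South} = 14.1 − 0.4·17.4375 = 7.125.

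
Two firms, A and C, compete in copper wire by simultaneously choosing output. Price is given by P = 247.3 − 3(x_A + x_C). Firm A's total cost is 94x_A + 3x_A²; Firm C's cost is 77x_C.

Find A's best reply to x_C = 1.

Firm A's profit: π = x_A(247.3 − 3(x_A + x_C)) − 94x_A − 3x_A².
∂π/∂x_A = 153.3 − 12x_A − 3x_C = 0, so x_A = 12.775 − 0.25x_C.
At x_C = 1: x_A = 12.775 − 0.25·1 = 12.525.

12.525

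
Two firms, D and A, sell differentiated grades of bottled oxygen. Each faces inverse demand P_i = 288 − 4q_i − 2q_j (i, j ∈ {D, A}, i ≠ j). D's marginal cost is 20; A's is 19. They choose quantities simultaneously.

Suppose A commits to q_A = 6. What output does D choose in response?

Firm D's profit: π = q_D(288 − 4q_D − 2q_A) − 20q_D.
∂π/∂q_D = 268 − 8q_D − 2q_A = 0 ⇒ q_D = 33.5 − 0.25q_A.
At q_A = 6: q_D = 33.5 − 0.25·6 = 32.

32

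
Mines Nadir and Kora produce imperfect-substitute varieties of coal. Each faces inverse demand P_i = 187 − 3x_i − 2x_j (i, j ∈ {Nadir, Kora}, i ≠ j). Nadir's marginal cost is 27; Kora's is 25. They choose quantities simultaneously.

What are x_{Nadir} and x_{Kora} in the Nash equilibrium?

Mine Nadir's profit: π = x_{Nadir}(187 − 3x_{Nadir} − 2x_{Kora}) − 27x_{Nadir}.
∂π/∂x_{Nadir} = 160 − 6x_{Nadir} − 2x_{Kora} = 0 ⇒ x_{Nadir} = 80/3 − (1/3)x_{Kora}.
Similarly x_{Kora} = 27 − (1/3)x_{Nadir}.
Substituting the second reaction function into the first: x_{Nadir} = 80/3 − (1/3)(27 − (1/3)x_{Nadir}), which gives (8/9)x_{Nadir} = 53/3 ⇒ x_{Nadir} = 19.875.
Then x_{Kora} = 27 − (1/3)·19.875 = 20.375.

19.875, 20.375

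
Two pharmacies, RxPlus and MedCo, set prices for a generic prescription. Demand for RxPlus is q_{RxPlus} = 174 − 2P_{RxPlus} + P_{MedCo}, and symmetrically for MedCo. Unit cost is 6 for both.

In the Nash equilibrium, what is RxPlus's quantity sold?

112

RxPlus's profit: π = (P_{RxPlus} − 6)(174 − 2P_{RxPlus} + P_{MedCo}).
∂π/∂P_{RxPlus} = 186 − 4P_{RxPlus} + P_{MedCo} = 0 ⇒ P_{RxPlus} = 46.5 + 0.25P_{MedCo}.
Setting P_{RxPlus} = P_{MedCo} in the reaction function: P_{RxPlus} = 46.5 + 0.25P_{RxPlus}, so P_{RxPlus} = 46.5 / 0.75 = 62.
q_{RxPlus} = 174 − 2·62 + 62 = 112.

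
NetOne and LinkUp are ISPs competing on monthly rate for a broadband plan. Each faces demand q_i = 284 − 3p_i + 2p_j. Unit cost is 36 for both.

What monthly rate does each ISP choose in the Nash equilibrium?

NetOne's profit: π = (p_{NetOne} − 36)(284 − 3p_{NetOne} + 2p_{LinkUp}).
∂π/∂p_{NetOne} = 392 − 6p_{NetOne} + 2p_{LinkUp} = 0 ⇒ p_{NetOne} = 196/3 + (1/3)p_{LinkUp}.
By symmetry p_{LinkUp} = p_{NetOne}; substituting into the reaction function, (2/3)p_{NetOne} = 196/3 and p_{NetOne} = 98.

98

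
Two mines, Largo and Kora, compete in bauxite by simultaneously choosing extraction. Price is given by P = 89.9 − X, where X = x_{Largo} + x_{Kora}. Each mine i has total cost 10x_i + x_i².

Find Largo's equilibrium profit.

Mine Largo's profit: π = x_{Largo}(89.9 − (x_{Largo} + x_{Kora})) − 10x_{Largo} − x_{Largo}².
∂π/∂x_{Largo} = 79.9 − 4x_{Largo} − x_{Kora} = 0, so x_{Largo} = 19.975 − 0.25x_{Kora}.
By symmetry x_{Kora} = x_{Largo}; substituting into the reaction function, 1.25x_{Largo} = 19.975 and x_{Largo} = 15.98.
Price P = 89.9 − 31.96 = 57.94.
Largo's profit: (57.94 − 10)·15.98 − (15.98)² = 510.7208.

510.7208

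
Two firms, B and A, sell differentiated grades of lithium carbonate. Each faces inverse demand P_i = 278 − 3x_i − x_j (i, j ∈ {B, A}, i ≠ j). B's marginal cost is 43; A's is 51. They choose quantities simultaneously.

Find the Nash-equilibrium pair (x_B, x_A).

Firm B's profit: π = x_B(278 − 3x_B − x_A) − 43x_B.
∂π/∂x_B = 235 − 6x_B − x_A = 0 ⇒ x_B = 235/6 − (1/6)x_A.
Similarly x_A = 227/6 − (1/6)x_B.
Plugging x_A into B's best response: x_B = 235/6 − (1/6)(227/6 − (1/6)x_B) ⇒ (35/36)x_B = 1183/36, so x_B = 33.8.
Then x_A = 227/6 − (1/6)·33.8 = 32.2.

33.8, 32.2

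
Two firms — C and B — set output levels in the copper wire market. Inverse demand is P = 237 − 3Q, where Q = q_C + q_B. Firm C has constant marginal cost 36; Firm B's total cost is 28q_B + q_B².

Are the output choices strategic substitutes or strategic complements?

Firm C's profit: π = q_C(237 − 3(q_C + q_B)) − 36q_C.
∂π/∂q_C = 201 − 6q_C − 3q_B = 0, so q_C = 33.5 − 0.5q_B.
The best-response slope dq_C/dq_B = −0.5 < 0: the reaction function is downward-sloping, so the choices are strategic substitutes.

strategic substitutes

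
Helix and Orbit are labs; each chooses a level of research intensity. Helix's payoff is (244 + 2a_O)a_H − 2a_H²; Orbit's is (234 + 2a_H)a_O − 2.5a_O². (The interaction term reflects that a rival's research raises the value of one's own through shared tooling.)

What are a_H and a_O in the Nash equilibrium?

Expanding Helix's payoff: 244a_H + 2a_Oa_H − 2a_H².
∂π/∂a_H = 244 + 2a_O − 4a_H = 0, so a_H = 61 + 0.5a_O.
Likewise for Orbit: a_O = 46.8 + 0.4a_H.
Plugging a_O into Helix's best response: a_H = 61 + 0.5(46.8 + 0.4a_H) ⇒ 0.8a_H = 84.4, so a_H = 105.5.
Then a_O = 46.8 + 0.4·105.5 = 89.

105.5, 89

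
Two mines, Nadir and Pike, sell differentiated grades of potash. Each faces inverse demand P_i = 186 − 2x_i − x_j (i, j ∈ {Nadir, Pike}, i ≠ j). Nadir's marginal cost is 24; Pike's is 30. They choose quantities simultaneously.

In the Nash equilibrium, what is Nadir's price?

Mine Nadir's profit: π = x_{Nadir}(186 − 2x_{Nadir} − x_{Pike}) − 24x_{Nadir}.
∂π/∂x_{Nadir} = 162 − 4x_{Nadir} − x_{Pike} = 0 ⇒ x_{Nadir} = 40.5 − 0.25x_{Pike}.
Similarly x_{Pike} = 39 − 0.25x_{Nadir}.
Solving the two reaction functions simultaneously: (1 − (−0.25)(−0.25))x_{Nadir} = 40.5 − 0.25·39, so 0.9375x_{Nadir} = 30.75 and x_{Nadir} = 32.8.
Then x_{Pike} = 39 − 0.25·32.8 = 30.8.
P_{Nadir} = 186 − 2·32.8 − 30.8 = 89.6.

89.6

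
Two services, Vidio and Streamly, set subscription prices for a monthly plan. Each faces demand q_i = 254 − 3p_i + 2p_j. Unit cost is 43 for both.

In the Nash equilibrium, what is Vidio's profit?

Vidio's profit: π = (p_{Vidio} − 43)(254 − 3p_{Vidio} + 2p_{Streamly}).
∂π/∂p_{Vidio} = 383 − 6p_{Vidio} + 2p_{Streamly} = 0 ⇒ p_{Vidio} = 383/6 + (1/3)p_{Streamly}.
Setting p_{Vidio} = p_{Streamly} in the reaction function: p_{Vidio} = 383/6 + (1/3)p_{Vidio}, so p_{Vidio} = (383/6) / (2/3) = 95.75.
q_{Vidio} = 254 − 3·95.75 + 2·95.75 = 158.25.
Profit = (95.75 − 43)·158.25 = 8347.6875.

8347.6875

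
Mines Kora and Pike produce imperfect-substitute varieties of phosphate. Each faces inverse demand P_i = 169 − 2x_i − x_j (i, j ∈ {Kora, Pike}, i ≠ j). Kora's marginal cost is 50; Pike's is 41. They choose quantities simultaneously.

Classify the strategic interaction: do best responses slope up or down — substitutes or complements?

strategic substitutes

Mine Kora's profit: π = x_{Kora}(169 − 2x_{Kora} − x_{Pike}) − 50x_{Kora}.
∂π/∂x_{Kora} = 119 − 4x_{Kora} − x_{Pike} = 0 ⇒ x_{Kora} = 29.75 − 0.25x_{Pike}.
The best-response slope dx_{Kora}/dx_{Pike} = −0.25 < 0: the reaction function is downward-sloping, so the choices are strategic substitutes.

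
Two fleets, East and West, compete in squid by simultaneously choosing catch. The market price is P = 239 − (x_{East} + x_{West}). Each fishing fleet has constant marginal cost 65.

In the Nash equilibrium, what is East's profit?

Fishing fleet East's profit: π = x_{East}(239 − (x_{East} + x_{West})) − 65x_{East}.
∂π/∂x_{East} = 174 − 2x_{East} − x_{West} = 0, so x_{East} = 87 − 0.5x_{West}.
By symmetry x_{West} = x_{East}; substituting into the reaction function, 1.5x_{East} = 87 and x_{East} = 58.
Price P = 239 − 116 = 123.
East's profit: (123 − 65)·58 = 3364.

3364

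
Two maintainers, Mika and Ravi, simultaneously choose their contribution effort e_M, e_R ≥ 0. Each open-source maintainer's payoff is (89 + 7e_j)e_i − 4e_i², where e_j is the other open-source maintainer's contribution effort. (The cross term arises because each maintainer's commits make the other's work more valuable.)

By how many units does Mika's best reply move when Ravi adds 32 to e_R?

28

Mika's payoff is (89 + 7e_R)e_M − 4e_M².
∂π/∂e_M = 89 + 7e_R − 8e_M = 0, so e_M = 11.125 + 0.875e_R.
The reaction-function slope is 0.875, so a 32-unit rise in e_R moves e_M by 0.875 × 32 = 28. Mika's best response rises — the actions are strategic complements.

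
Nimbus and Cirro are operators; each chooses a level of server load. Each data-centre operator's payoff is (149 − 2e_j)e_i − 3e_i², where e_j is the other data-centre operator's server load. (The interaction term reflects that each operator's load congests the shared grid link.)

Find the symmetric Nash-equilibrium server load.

18.625

Nimbus's payoff is (149 − 2e_C)e_N − 3e_N².
∂π/∂e_N = 149 − 2e_C − 6e_N = 0, so e_N = 149/6 − (1/3)e_C.
By symmetry e_C = e_N; substituting into the reaction function, (4/3)e_N = 149/6 and e_N = 18.625.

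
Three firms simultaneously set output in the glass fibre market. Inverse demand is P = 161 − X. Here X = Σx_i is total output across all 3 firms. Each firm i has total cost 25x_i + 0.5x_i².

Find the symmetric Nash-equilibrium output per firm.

27.2

A representative firm's profit is π_i = x_i(161 − X) − 25x_i − 0.5x_i², with X = x_i + Σ_{j≠i} x_j.
First-order condition: 136 − 3x_i − Σ_{j≠i} x_j = 0.
With identical firms, set every x_j = x: then 136 − 3x − 2x = 0, i.e. x = 136/5 = 27.2.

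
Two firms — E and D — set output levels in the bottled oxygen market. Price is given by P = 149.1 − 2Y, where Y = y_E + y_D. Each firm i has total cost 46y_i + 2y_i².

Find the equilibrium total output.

Firm E's profit: π = y_E(149.1 − 2(y_E + y_D)) − 46y_E − 2y_E².
∂π/∂y_E = 103.1 − 8y_E − 2y_D = 0, so y_E = 12.8875 − 0.25y_D.
The game is symmetric, so in equilibrium y_D = y_E: the reaction function gives 1.25y_E = 12.8875, hence y_E = 10.31.
Total output: 10.31 + 10.31 = 20.62.

20.62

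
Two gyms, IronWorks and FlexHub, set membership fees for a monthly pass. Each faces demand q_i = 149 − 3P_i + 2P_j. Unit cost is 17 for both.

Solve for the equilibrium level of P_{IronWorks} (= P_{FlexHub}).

50

IronWorks's profit: π = (P_{IronWorks} − 17)(149 − 3P_{IronWorks} + 2P_{FlexHub}).
∂π/∂P_{IronWorks} = 200 − 6P_{IronWorks} + 2P_{FlexHub} = 0 ⇒ P_{IronWorks} = 100/3 + (1/3)P_{FlexHub}.
The game is symmetric, so in equilibrium P_{FlexHub} = P_{IronWorks}: the reaction function gives (2/3)P_{IronWorks} = 100/3, hence P_{IronWorks} = 50.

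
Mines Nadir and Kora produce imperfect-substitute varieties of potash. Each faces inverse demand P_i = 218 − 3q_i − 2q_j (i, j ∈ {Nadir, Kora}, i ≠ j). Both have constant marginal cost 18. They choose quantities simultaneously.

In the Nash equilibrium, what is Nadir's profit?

Mine Nadir's profit: π = q_{Nadir}(218 − 3q_{Nadir} − 2q_{Kora}) − 18q_{Nadir}.
∂π/∂q_{Nadir} = 200 − 6q_{Nadir} − 2q_{Kora} = 0 ⇒ q_{Nadir} = 100/3 − (1/3)q_{Kora}.
Setting q_{Nadir} = q_{Kora} in the reaction function: q_{Nadir} = 100/3 − (1/3)q_{Nadir}, so q_{Nadir} = (100/3) / (4/3) = 25.
P_{Nadir} = 218 − 3·25 − 2·25 = 93.
Profit = (93 − 18)·25 = 1875.

1875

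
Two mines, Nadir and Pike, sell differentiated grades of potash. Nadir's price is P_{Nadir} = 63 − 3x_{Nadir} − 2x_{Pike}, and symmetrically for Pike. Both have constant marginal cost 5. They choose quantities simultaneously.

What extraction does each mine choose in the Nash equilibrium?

7.25

Mine Nadir's profit: π = x_{Nadir}(63 − 3x_{Nadir} − 2x_{Pike}) − 5x_{Nadir}.
∂π/∂x_{Nadir} = 58 − 6x_{Nadir} − 2x_{Pike} = 0 ⇒ x_{Nadir} = 29/3 − (1/3)x_{Pike}.
By symmetry x_{Pike} = x_{Nadir}; substituting into the reaction function, (4/3)x_{Nadir} = 29/3 and x_{Nadir} = 7.25.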